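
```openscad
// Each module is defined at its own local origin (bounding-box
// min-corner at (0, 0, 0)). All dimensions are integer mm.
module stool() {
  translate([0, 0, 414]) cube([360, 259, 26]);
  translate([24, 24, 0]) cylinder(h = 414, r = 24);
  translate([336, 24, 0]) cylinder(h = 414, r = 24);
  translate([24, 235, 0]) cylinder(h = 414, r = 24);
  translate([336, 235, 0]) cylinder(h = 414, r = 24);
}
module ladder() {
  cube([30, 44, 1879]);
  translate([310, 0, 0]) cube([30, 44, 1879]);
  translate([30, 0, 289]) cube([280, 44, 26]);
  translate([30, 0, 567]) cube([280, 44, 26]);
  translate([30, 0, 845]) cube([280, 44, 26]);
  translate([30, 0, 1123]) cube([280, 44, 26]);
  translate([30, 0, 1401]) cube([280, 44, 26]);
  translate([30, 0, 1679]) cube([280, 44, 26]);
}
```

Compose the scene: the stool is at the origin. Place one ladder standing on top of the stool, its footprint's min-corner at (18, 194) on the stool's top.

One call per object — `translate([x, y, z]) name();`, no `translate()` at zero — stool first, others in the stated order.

stool();
translate([18, 194, 440]) ladder();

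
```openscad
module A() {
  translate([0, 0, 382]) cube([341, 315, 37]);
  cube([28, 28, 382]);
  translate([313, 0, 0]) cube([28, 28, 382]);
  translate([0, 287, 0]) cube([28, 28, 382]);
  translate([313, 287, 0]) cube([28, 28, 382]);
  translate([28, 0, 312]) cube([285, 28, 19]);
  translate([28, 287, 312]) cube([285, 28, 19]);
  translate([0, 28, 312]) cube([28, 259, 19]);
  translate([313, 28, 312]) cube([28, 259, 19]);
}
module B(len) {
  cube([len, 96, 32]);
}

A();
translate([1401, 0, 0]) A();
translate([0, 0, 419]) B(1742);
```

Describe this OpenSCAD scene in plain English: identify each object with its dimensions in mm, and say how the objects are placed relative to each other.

A is a simple wooden stool: a rectangular seat 341 mm (x) by 315 mm (y), 37 mm thick, top face at z = 419 mm, on four square legs, each 28×28 mm in cross-section. The legs rest on z = 0, each flush with a corner of the seat. Four stretchers, 28 mm wide and 19 mm tall, connect adjacent legs with their undersides at z = 312 mm, each running between the inner faces of the legs it joins and aligned with the legs' outer faces on the other axis.

B is a rectangular beam 1742 mm long (x), 96 mm deep (y), 32 mm thick (z).

The beam spans the tops of two stools placed 1060 mm apart, resting at z = 419 mm.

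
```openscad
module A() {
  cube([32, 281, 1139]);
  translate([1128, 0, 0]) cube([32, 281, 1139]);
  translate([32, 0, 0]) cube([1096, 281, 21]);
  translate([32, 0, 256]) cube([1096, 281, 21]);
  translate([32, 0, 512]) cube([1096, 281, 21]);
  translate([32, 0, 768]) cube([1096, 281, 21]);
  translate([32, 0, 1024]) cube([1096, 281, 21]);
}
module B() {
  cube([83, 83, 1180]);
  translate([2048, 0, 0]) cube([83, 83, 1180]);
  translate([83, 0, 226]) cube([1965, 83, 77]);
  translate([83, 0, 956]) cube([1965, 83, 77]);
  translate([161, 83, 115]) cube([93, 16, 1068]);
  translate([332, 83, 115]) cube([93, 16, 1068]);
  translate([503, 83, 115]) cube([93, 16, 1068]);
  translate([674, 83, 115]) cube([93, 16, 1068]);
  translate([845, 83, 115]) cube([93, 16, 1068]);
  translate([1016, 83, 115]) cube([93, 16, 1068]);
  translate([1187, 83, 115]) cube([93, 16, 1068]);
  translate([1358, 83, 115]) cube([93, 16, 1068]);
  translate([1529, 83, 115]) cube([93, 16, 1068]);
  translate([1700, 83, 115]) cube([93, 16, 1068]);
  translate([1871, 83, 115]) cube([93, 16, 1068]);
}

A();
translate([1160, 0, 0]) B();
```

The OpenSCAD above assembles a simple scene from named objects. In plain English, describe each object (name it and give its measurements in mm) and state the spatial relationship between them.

A is a bookshelf 1160 mm wide overall, 281 mm deep and 1139 mm tall. The two sides are 32 mm thick vertical panels. 5 horizontal shelves of 21 mm thickness span between the inner faces of the sides; the lowest shelf sits on the floor and shelves are stacked with a clear vertical gap of 235 mm between each pair.

B is a fence section. Two 83×83 mm posts, 1180 mm tall, stand on the floor with a clear span of 1965 mm between their inner faces. Two horizontal rails of 83×77 mm section span the gap between the posts with their undersides at z = 226 mm and z = 956 mm, flush with the posts' −y face. 11 pickets, each 93 mm wide, 16 mm thick and 1068 mm tall, are fixed to the +y face of the rails with their bottoms at z = 115 mm, evenly spaced across the span with equal gaps (rounded down to the nearest mm) at the −x end and between each pair — any rounding remainder accumulates at the +x end.

The fence section is against the bookshelf's +x side, with their −y faces flush.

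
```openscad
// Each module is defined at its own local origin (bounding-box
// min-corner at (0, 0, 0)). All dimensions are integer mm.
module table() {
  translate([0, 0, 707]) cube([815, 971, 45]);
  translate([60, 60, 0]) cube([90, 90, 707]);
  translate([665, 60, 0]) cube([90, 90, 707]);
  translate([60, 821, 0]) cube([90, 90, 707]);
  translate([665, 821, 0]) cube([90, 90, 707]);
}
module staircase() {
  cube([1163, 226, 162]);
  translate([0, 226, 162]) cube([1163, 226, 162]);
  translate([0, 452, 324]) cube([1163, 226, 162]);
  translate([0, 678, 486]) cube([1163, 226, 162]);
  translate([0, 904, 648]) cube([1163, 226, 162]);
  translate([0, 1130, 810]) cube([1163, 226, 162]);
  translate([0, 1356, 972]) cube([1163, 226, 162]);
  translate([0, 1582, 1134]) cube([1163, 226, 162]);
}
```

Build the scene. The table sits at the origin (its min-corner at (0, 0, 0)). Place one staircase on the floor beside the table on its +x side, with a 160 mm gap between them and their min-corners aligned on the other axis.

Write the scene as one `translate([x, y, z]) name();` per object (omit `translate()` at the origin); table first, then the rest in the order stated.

table();
translate([975, 0, 0]) staircase();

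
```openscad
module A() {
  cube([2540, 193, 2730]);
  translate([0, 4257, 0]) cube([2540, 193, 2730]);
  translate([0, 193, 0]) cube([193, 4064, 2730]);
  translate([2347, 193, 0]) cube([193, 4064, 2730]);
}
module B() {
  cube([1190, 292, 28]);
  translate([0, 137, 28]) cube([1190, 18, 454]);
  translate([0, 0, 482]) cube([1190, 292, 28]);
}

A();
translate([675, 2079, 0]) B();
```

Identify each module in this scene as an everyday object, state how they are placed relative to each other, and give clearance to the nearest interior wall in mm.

Clearances: x = 482, y = 1886; minimum 482 mm.

A is a house frame. B is an I-beam. The I-beam sits inside the house frame, centred. The clearance to the nearest interior wall is 482 mm.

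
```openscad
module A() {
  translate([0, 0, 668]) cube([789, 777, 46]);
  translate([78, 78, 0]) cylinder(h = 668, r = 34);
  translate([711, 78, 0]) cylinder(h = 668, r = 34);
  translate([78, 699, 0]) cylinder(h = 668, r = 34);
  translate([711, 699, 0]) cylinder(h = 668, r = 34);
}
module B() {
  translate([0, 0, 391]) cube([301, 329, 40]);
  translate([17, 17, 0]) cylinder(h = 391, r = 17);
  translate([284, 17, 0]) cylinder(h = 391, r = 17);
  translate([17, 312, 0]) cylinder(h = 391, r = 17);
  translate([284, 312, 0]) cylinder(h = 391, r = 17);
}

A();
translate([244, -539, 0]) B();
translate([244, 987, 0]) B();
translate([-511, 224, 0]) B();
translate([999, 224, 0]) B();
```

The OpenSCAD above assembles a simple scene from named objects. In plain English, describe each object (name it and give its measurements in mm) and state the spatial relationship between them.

A is a rectangular dining table. The top is 789×777×46 mm with its upper surface at z = 714 mm. It stands on four round legs of 68 mm diameter, each leg's bounding box inset 44 mm from the nearest pair of top edges, running from the floor to the underside of the top.

B is a four-legged stool. The seat is 301×329 mm, 40 mm thick, top at z = 431 mm. It stands on four round legs, each 34 mm in diameter, from z = 0 to the seat underside, each leg's axis is inset half a diameter from the nearest pair of seat edges (so the leg's bounding box is flush with the corner).

Four stools sit around the table at the −y, +y, −x, +x sides.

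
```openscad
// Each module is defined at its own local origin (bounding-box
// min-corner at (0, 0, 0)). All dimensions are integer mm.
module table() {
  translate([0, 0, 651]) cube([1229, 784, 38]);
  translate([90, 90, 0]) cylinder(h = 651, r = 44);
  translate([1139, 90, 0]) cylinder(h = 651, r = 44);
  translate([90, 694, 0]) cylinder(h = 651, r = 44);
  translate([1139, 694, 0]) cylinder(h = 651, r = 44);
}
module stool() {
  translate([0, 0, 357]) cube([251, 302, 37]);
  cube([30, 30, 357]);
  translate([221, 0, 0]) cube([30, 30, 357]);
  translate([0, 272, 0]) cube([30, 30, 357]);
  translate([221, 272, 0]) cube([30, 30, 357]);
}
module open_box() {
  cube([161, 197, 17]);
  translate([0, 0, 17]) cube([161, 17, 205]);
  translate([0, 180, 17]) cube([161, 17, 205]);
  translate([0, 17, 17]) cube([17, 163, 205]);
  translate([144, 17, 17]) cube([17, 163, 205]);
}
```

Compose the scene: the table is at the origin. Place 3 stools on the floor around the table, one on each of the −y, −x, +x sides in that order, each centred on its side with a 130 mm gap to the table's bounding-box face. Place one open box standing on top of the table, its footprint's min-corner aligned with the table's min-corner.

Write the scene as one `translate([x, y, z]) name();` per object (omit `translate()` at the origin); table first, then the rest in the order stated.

table();
translate([489, -432, 0]) stool();
translate([-381, 241, 0]) stool();
translate([1359, 241, 0]) stool();
translate([0, 0, 689]) open_box();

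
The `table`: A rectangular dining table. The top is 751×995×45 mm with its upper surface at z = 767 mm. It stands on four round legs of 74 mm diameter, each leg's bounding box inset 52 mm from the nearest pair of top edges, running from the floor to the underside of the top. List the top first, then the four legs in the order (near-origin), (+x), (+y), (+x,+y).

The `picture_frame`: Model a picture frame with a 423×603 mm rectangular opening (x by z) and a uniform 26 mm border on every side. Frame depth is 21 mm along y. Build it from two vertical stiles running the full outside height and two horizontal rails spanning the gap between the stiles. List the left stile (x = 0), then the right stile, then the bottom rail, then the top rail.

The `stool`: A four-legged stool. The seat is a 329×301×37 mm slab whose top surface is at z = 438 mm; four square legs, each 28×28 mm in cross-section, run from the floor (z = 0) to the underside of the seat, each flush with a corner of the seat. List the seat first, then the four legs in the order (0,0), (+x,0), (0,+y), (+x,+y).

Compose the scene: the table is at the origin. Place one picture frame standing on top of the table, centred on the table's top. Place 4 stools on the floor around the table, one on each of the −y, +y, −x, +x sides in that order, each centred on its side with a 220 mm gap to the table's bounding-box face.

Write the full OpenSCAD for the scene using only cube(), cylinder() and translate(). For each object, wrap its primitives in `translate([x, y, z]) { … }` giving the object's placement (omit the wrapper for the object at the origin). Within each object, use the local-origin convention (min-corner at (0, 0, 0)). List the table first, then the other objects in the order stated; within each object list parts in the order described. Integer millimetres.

translate([0, 0, 722]) cube([751, 995, 45]);
translate([89, 89, 0]) cylinder(h = 722, r = 37);
translate([662, 89, 0]) cylinder(h = 722, r = 37);
translate([89, 906, 0]) cylinder(h = 722, r = 37);
translate([662, 906, 0]) cylinder(h = 722, r = 37);
translate([138, 487, 767]) {
  cube([26, 21, 655]);
  translate([449, 0, 0]) cube([26, 21, 655]);
  translate([26, 0, 0]) cube([423, 21, 26]);
  translate([26, 0, 629]) cube([423, 21, 26]);
}
translate([211, -521, 0]) {
  translate([0, 0, 401]) cube([329, 301, 37]);
  cube([28, 28, 401]);
  translate([301, 0, 0]) cube([28, 28, 401]);
  translate([0, 273, 0]) cube([28, 28, 401]);
  translate([301, 273, 0]) cube([28, 28, 401]);
}
translate([211, 1215, 0]) {
  translate([0, 0, 401]) cube([329, 301, 37]);
  cube([28, 28, 401]);
  translate([301, 0, 0]) cube([28, 28, 401]);
  translate([0, 273, 0]) cube([28, 28, 401]);
  translate([301, 273, 0]) cube([28, 28, 401]);
}
translate([-549, 347, 0]) {
  translate([0, 0, 401]) cube([329, 301, 37]);
  cube([28, 28, 401]);
  translate([301, 0, 0]) cube([28, 28, 401]);
  translate([0, 273, 0]) cube([28, 28, 401]);
  translate([301, 273, 0]) cube([28, 28, 401]);
}
translate([971, 347, 0]) {
  translate([0, 0, 401]) cube([329, 301, 37]);
  cube([28, 28, 401]);
  translate([301, 0, 0]) cube([28, 28, 401]);
  translate([0, 273, 0]) cube([28, 28, 401]);
  translate([301, 273, 0]) cube([28, 28, 401]);
}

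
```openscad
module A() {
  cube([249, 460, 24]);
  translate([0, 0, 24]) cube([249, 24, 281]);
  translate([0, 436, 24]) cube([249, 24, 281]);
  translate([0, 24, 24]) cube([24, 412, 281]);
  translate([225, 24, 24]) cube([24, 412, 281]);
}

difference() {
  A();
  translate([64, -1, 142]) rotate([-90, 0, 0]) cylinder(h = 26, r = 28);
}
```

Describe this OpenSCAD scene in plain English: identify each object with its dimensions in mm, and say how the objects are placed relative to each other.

A is an open storage box with external size 249×460×305 mm and wall thickness 24 mm (the base is also 24 mm thick). The base covers the whole footprint; the four walls stand on the base, with the y-facing walls full-width and the x-facing walls fitting between their inner faces.

The open box has a circular hole of radius 28 mm through its front wall, centred at (x = 64, z = 142).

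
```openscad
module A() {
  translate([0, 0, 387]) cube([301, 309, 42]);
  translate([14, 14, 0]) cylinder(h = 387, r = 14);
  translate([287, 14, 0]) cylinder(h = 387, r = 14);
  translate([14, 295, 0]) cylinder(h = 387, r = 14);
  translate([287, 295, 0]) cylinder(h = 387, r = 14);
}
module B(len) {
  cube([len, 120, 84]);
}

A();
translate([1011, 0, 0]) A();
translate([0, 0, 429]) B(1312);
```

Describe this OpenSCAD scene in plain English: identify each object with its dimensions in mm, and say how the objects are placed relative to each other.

A is a four-legged stool. The seat is a 301×309×42 mm slab whose top surface is at z = 429 mm; four round legs, each 28 mm in diameter, run from the floor (z = 0) to the underside of the seat, each leg's axis is inset half a diameter from the nearest pair of seat edges (so the leg's bounding box is flush with the corner).

B is a rectangular beam 1312 mm long (x), 120 mm deep (y), 84 mm thick (z).

The beam spans the tops of two stools placed 710 mm apart, resting at z = 429 mm.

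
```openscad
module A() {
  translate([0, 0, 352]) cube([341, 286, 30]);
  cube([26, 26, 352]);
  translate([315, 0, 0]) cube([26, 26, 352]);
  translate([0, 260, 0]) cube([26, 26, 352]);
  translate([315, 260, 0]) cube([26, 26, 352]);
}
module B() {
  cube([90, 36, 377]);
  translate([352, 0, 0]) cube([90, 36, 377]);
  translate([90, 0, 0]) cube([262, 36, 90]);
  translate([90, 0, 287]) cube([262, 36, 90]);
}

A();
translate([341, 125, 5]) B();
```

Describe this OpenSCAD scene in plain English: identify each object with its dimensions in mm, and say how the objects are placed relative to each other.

A is a simple wooden stool: a rectangular seat 341 mm (x) by 286 mm (y), 30 mm thick, top face at z = 382 mm, on four square legs, each 26×26 mm in cross-section. The legs rest on z = 0, each flush with a corner of the seat.

B is a rectangular picture frame lying in the x–z plane (depth along y). The opening is 262 mm wide (x) by 197 mm tall (z), surrounded by a border 90 mm wide on all four sides. The frame is 36 mm deep and is made of two full-height vertical stiles with two horizontal rails fitted between them.

The picture frame is beside the stool with their tops flush at z = 382.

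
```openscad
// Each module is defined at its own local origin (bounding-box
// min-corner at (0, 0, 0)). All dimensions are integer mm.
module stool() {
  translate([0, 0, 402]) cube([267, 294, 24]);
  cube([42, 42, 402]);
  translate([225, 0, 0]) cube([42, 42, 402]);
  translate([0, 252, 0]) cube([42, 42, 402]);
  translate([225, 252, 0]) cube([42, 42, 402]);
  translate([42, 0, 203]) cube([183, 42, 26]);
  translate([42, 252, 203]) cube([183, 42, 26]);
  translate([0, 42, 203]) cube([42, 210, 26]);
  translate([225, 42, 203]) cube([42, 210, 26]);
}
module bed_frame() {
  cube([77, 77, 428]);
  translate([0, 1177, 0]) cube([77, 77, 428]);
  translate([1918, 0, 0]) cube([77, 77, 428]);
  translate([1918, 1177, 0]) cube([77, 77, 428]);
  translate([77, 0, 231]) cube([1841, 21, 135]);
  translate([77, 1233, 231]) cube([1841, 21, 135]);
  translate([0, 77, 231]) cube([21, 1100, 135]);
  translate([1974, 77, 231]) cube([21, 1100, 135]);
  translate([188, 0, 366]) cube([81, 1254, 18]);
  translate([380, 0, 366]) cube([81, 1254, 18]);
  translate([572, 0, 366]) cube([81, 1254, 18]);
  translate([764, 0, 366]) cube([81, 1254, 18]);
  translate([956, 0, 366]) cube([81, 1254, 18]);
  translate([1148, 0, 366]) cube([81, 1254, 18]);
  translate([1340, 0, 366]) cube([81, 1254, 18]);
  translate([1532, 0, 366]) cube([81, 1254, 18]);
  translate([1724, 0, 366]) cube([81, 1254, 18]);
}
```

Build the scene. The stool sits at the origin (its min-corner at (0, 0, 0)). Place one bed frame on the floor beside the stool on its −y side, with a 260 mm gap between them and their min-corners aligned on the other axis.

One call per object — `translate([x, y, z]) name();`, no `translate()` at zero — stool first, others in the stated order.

stool();
translate([0, -1514, 0]) bed_frame();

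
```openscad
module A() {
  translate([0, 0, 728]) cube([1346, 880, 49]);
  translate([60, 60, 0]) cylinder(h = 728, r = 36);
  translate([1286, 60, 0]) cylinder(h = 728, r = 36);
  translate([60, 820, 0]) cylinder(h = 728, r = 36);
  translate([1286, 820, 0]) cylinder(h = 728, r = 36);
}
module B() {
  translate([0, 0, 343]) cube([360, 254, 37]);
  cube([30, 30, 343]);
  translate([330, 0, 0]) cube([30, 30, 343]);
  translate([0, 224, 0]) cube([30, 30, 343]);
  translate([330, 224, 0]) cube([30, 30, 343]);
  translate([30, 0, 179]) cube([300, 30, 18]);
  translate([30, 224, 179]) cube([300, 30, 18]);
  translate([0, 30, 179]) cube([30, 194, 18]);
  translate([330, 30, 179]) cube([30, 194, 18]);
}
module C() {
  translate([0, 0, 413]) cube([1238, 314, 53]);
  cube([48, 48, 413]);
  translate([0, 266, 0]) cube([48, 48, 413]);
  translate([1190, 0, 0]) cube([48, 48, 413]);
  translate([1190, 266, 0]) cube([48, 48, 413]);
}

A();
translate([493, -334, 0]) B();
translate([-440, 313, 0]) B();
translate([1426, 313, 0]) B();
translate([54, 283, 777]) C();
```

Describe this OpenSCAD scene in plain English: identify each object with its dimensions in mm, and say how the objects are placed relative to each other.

A is a table with a 1346×880 mm rectangular top, 49 mm thick, top surface at z = 777 mm, supported by four round legs of 72 mm diameter, each leg's bounding box inset 24 mm from the nearest pair of top edges, running from the floor.

B is a four-legged stool. The seat is 360×254 mm, 37 mm thick, top at z = 380 mm. It stands on four square legs, each 30×30 mm in cross-section, from z = 0 to the seat underside, each flush with a corner of the seat. Four stretchers, 30 mm wide and 18 mm tall, connect adjacent legs with their undersides at z = 179 mm, each running between the inner faces of the legs it joins and aligned with the legs' outer faces on the other axis.

C is a bench: a 1238×314 mm seat slab, 53 mm thick, top at z = 466 mm, on four 48×48 mm square legs flush with the seat corners and standing on z = 0.

Three stools sit around the table at the −y, −x, +x sides. The bench is on top of the table, centred.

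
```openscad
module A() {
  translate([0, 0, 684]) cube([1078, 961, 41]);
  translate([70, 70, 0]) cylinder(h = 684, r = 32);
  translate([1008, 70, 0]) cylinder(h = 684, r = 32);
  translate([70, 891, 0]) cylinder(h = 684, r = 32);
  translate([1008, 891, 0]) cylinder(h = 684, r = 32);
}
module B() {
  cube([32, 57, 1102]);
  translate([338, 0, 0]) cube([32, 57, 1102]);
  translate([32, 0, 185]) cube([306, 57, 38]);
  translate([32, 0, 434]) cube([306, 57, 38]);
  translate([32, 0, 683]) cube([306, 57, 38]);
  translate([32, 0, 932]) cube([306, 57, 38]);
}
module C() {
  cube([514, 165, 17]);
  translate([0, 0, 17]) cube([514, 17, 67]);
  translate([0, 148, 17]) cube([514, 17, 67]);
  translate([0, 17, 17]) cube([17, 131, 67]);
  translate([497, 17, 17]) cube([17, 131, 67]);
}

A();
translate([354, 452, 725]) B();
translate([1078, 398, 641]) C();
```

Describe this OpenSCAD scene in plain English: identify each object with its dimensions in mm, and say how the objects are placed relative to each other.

A is a table with a 1078×961 mm rectangular top, 41 mm thick, top surface at z = 725 mm, supported by four round legs of 64 mm diameter, each leg's bounding box inset 38 mm from the nearest pair of top edges, running from the floor.

B is a wooden ladder with two side rails of 32×57 mm section and 1102 mm height, set 370 mm apart overall. Between them run 4 rectangular rungs (57 mm deep, 38 mm thick), front faces flush with the rails' −y face. The bottom of the first rung is 185 mm above the floor and each subsequent rung is 249 mm higher than the one below.

C is an open storage box with external size 514×165×84 mm and wall thickness 17 mm (the base is also 17 mm thick). The base covers the whole footprint; the four walls stand on the base, with the y-facing walls full-width and the x-facing walls fitting between their inner faces.

The ladder is on top of the table, centred. The open box is beside the table with their tops flush at z = 725.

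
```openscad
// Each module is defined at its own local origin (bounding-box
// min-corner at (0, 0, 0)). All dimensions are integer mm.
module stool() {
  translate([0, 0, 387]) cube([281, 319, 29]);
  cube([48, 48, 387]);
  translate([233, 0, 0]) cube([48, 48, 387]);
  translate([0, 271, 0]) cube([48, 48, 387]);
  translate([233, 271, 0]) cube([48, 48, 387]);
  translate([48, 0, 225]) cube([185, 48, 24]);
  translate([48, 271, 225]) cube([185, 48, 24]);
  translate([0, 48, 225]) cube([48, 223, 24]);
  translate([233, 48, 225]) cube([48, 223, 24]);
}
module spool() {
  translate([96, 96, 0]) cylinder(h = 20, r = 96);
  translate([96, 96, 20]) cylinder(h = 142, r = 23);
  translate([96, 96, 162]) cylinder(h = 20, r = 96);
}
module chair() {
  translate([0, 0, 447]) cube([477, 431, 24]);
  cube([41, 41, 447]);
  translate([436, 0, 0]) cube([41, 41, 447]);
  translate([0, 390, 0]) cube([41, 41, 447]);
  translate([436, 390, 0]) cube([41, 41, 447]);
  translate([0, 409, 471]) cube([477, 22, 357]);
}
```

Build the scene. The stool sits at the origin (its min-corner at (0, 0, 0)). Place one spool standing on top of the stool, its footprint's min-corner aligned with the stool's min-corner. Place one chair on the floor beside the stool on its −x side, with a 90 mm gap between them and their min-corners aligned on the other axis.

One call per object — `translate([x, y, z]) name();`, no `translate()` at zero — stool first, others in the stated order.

stool();
translate([0, 0, 416]) spool();
translate([-567, 0, 0]) chair();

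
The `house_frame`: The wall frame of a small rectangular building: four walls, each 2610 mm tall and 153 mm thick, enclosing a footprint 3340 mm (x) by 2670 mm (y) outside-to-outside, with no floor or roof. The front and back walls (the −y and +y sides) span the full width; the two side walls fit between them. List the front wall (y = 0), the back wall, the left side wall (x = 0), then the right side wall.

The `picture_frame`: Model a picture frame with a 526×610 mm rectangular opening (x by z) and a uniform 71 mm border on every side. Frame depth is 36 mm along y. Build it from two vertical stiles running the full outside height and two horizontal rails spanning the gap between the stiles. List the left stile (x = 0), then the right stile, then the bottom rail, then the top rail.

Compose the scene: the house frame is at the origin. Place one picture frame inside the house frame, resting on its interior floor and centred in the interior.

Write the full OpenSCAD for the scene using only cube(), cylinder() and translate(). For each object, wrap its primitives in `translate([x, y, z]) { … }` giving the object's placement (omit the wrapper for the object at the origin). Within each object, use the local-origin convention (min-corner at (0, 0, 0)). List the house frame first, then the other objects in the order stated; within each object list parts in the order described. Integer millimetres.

cube([3340, 153, 2610]);
translate([0, 2517, 0]) cube([3340, 153, 2610]);
translate([0, 153, 0]) cube([153, 2364, 2610]);
translate([3187, 153, 0]) cube([153, 2364, 2610]);
translate([1336, 1317, 0]) {
  cube([71, 36, 752]);
  translate([597, 0, 0]) cube([71, 36, 752]);
  translate([71, 0, 0]) cube([526, 36, 71]);
  translate([71, 0, 681]) cube([526, 36, 71]);
}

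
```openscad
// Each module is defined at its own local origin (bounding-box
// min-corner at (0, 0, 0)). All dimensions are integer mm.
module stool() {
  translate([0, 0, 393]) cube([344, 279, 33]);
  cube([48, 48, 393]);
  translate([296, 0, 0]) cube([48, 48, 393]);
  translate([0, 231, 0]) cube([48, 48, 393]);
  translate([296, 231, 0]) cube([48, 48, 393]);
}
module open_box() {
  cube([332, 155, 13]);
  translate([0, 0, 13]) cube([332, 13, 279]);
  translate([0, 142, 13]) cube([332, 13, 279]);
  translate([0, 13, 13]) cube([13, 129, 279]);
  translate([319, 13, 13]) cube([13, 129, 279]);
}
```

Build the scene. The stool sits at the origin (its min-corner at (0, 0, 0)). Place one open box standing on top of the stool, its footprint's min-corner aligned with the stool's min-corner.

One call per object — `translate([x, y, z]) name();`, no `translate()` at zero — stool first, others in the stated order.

stool();
translate([0, 0, 426]) open_box();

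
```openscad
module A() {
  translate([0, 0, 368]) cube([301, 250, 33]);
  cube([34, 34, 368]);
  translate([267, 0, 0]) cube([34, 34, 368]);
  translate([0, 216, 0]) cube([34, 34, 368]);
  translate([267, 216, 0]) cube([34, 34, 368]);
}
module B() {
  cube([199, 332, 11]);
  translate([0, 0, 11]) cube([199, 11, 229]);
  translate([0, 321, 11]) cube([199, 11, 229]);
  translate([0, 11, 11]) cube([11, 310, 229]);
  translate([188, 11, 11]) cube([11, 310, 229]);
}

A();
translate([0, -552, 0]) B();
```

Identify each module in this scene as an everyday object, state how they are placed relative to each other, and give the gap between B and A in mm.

A is a stool. B is an open box. The open box is on the floor beside the stool on its −y side. The gap between the open box and the stool is 220 mm.

The open box's nearest face is 220 mm from the stool's −y face.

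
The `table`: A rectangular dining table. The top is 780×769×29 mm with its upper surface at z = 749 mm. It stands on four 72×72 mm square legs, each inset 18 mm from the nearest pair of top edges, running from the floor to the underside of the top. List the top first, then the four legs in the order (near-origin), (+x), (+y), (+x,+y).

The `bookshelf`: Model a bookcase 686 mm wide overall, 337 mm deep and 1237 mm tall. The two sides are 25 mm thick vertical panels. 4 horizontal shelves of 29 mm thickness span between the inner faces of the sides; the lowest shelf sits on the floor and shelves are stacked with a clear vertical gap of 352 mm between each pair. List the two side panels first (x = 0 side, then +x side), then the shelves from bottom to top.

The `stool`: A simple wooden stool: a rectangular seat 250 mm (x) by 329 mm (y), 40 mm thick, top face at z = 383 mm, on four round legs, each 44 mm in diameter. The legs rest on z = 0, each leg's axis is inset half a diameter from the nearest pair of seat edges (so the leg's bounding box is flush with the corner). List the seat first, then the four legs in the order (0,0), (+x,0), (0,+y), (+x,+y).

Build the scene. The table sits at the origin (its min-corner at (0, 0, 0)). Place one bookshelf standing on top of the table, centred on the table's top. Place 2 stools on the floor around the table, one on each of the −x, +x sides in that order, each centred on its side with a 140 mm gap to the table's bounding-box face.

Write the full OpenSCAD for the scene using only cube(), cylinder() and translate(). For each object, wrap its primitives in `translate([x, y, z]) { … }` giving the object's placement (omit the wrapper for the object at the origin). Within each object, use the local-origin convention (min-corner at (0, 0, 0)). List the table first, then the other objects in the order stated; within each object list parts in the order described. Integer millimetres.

translate([0, 0, 720]) cube([780, 769, 29]);
translate([18, 18, 0]) cube([72, 72, 720]);
translate([690, 18, 0]) cube([72, 72, 720]);
translate([18, 679, 0]) cube([72, 72, 720]);
translate([690, 679, 0]) cube([72, 72, 720]);
translate([47, 216, 749]) {
  cube([25, 337, 1237]);
  translate([661, 0, 0]) cube([25, 337, 1237]);
  translate([25, 0, 0]) cube([636, 337, 29]);
  translate([25, 0, 381]) cube([636, 337, 29]);
  translate([25, 0, 762]) cube([636, 337, 29]);
  translate([25, 0, 1143]) cube([636, 337, 29]);
}
translate([-390, 220, 0]) {
  translate([0, 0, 343]) cube([250, 329, 40]);
  translate([22, 22, 0]) cylinder(h = 343, r = 22);
  translate([228, 22, 0]) cylinder(h = 343, r = 22);
  translate([22, 307, 0]) cylinder(h = 343, r = 22);
  translate([228, 307, 0]) cylinder(h = 343, r = 22);
}
translate([920, 220, 0]) {
  translate([0, 0, 343]) cube([250, 329, 40]);
  translate([22, 22, 0]) cylinder(h = 343, r = 22);
  translate([228, 22, 0]) cylinder(h = 343, r = 22);
  translate([22, 307, 0]) cylinder(h = 343, r = 22);
  translate([228, 307, 0]) cylinder(h = 343, r = 22);
}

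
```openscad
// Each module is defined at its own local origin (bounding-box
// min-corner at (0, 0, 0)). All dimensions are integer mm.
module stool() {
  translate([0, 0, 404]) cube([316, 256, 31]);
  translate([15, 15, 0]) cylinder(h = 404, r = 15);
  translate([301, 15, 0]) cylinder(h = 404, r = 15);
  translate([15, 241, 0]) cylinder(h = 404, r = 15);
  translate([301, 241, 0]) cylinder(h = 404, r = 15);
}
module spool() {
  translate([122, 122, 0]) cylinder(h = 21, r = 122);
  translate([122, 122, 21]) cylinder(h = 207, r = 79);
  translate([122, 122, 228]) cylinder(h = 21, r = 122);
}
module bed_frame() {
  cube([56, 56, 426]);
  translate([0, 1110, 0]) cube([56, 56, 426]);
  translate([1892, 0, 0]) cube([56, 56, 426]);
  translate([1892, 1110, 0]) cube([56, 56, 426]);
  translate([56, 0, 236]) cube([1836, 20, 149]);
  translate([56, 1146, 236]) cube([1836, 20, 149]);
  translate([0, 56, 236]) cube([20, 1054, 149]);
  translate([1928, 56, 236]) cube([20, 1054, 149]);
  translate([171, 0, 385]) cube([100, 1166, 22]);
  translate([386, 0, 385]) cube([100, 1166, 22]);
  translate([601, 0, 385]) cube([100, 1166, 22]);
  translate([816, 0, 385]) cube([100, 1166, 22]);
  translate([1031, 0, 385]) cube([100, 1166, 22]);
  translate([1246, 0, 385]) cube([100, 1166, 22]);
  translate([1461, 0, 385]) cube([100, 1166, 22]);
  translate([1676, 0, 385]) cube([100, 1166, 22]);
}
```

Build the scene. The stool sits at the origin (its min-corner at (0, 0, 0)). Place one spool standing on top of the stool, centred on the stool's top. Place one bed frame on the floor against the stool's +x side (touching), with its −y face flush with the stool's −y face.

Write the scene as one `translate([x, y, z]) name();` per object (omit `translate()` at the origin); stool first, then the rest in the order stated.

stool();
translate([36, 6, 435]) spool();
translate([316, 0, 0]) bed_frame();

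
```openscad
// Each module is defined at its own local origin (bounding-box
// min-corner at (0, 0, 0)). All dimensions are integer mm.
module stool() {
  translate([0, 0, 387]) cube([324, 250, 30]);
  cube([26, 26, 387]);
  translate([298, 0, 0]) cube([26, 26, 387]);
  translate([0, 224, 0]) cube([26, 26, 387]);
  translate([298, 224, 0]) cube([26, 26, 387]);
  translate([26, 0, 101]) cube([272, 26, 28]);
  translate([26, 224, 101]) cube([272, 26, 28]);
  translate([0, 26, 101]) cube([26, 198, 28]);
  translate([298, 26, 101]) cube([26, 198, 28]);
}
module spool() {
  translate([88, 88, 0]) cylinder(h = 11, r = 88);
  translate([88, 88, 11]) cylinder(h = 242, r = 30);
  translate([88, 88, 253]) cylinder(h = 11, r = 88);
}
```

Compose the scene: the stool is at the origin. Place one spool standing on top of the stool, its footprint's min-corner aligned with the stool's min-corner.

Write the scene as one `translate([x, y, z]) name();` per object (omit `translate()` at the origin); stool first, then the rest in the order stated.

stool();
translate([0, 0, 417]) spool();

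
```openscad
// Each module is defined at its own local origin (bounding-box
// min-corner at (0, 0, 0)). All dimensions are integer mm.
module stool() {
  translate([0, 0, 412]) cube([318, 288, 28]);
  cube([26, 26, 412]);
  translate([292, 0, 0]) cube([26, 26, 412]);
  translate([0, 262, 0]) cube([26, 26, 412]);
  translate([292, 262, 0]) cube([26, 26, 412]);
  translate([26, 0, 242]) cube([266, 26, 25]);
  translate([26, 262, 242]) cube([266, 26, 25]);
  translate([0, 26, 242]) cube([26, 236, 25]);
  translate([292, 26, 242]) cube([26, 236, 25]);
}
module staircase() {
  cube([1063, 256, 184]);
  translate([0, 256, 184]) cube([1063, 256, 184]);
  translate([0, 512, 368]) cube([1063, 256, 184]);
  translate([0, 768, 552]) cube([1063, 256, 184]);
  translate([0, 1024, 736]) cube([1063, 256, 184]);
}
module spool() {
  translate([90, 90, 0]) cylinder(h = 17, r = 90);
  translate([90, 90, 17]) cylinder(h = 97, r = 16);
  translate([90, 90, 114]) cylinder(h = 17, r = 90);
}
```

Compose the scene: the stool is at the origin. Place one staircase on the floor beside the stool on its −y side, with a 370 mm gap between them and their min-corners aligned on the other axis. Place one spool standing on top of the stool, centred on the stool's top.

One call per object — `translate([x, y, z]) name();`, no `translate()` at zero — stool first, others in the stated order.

stool();
translate([0, -1650, 0]) staircase();
translate([69, 54, 440]) spool();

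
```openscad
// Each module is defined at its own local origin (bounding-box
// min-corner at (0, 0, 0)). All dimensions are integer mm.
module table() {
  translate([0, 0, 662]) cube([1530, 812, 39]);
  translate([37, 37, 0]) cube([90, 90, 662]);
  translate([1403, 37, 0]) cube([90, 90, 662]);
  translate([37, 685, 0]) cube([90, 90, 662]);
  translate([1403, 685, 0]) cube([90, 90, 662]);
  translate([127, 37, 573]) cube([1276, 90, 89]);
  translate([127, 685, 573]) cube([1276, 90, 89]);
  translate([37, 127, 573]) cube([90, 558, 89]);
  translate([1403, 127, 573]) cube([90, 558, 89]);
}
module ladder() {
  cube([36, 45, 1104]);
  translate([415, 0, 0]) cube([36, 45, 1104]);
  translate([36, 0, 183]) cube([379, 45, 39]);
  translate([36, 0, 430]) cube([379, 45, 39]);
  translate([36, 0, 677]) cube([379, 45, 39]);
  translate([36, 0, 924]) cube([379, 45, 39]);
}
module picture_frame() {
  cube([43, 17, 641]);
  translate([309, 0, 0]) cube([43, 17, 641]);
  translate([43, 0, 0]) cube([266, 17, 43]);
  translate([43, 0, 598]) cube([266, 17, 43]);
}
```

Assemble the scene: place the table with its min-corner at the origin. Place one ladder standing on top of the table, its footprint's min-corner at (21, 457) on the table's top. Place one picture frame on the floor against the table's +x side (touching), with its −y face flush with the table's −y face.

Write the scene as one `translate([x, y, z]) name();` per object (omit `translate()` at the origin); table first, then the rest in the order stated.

table();
translate([21, 457, 701]) ladder();
translate([1530, 0, 0]) picture_frame();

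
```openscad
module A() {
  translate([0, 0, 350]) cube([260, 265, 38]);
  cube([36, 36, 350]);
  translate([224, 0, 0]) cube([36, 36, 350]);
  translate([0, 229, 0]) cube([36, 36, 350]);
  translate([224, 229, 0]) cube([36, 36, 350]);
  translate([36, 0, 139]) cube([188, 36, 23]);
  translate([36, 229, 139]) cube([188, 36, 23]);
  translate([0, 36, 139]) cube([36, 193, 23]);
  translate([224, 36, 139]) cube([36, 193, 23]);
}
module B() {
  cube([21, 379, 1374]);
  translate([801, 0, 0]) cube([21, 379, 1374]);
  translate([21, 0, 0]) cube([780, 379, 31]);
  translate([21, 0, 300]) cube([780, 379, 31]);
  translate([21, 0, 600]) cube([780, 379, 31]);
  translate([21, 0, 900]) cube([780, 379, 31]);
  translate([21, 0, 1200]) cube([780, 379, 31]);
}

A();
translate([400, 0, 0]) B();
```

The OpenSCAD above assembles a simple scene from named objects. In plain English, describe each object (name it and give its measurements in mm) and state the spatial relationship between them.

A is a simple wooden stool: a rectangular seat 260 mm (x) by 265 mm (y), 38 mm thick, top face at z = 388 mm, on four square legs, each 36×36 mm in cross-section. The legs rest on z = 0, each flush with a corner of the seat. Four stretchers, 36 mm wide and 23 mm tall, connect adjacent legs with their undersides at z = 139 mm, each running between the inner faces of the legs it joins and aligned with the legs' outer faces on the other axis.

B is a bookshelf 822 mm wide overall, 379 mm deep and 1374 mm tall. The two sides are 21 mm thick vertical panels. 5 horizontal shelves of 31 mm thickness span between the inner faces of the sides; the lowest shelf sits on the floor and shelves are stacked with a clear vertical gap of 269 mm between each pair.

The bookshelf is on the floor beside the stool on its +x side.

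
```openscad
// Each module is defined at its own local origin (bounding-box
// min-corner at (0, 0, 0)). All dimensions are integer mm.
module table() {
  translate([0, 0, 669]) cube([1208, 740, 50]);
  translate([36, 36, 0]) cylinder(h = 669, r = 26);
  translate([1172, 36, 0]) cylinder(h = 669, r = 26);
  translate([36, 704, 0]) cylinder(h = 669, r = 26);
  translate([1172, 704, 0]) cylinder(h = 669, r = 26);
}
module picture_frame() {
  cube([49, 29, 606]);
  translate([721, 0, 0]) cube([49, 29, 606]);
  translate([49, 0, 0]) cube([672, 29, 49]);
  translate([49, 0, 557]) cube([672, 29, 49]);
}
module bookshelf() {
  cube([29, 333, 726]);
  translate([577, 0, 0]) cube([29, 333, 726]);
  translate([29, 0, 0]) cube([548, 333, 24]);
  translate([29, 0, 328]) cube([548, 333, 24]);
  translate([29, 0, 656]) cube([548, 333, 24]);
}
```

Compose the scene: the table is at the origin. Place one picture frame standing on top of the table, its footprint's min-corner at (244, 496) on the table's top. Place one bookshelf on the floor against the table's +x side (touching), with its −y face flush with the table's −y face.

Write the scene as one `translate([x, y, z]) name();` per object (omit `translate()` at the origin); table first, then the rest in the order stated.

table();
translate([244, 496, 719]) picture_frame();
translate([1208, 0, 0]) bookshelf();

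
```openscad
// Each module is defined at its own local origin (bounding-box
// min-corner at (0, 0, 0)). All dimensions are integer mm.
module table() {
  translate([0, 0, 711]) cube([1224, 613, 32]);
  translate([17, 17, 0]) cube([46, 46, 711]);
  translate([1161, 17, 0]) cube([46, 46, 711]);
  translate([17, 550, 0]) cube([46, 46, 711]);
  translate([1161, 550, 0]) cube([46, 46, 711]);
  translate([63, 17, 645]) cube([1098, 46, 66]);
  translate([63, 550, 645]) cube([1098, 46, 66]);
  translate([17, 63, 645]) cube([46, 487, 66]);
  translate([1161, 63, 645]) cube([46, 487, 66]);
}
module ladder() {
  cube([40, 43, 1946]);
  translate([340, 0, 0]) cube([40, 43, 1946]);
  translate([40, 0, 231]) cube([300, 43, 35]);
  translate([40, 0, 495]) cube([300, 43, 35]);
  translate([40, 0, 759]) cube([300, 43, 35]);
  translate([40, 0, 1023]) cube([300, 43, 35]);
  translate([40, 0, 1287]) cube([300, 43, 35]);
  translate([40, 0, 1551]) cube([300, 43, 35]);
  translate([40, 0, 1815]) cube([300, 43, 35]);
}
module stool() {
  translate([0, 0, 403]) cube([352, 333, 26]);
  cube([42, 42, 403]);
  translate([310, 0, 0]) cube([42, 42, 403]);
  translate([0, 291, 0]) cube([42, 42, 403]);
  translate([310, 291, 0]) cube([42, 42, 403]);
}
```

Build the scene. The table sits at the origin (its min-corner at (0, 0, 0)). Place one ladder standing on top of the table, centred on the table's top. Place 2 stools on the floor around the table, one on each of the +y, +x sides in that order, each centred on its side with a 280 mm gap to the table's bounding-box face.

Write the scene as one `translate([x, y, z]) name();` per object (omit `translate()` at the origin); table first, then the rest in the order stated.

table();
translate([422, 285, 743]) ladder();
translate([436, 893, 0]) stool();
translate([1504, 140, 0]) stool();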